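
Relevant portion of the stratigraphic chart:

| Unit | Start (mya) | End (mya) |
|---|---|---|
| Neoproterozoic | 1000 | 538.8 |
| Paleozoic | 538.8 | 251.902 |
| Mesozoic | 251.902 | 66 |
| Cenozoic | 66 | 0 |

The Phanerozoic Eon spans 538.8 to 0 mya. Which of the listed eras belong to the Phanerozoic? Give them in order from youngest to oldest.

Eras with both bounds inside 538.8–0 Ma: Cenozoic (66–0), Mesozoic (251.902–66), Paleozoic (538.8–251.902).

Cenozoic, Mesozoic, Paleozoic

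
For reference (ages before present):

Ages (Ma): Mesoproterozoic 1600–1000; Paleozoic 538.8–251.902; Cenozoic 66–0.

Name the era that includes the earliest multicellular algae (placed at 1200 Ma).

1200 Ma lies between 1600 and 1000 Ma, so it falls in the Mesoproterozoic.

Mesoproterozoic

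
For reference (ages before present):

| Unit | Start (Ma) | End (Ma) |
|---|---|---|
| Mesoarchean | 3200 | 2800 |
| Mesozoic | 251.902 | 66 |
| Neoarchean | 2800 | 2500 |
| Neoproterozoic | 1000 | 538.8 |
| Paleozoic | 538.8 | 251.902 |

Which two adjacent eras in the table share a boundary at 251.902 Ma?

Paleozoic and Mesozoic

The Paleozoic ends at 251.902 Ma and the Mesozoic begins at 251.902 Ma, so they share that boundary.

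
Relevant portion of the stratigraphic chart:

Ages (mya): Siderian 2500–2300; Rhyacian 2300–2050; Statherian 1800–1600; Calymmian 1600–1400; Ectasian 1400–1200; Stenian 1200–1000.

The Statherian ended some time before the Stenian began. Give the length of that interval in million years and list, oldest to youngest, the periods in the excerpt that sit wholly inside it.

End of Statherian = 1600 Ma; start of Stenian = 1200 Ma.
Gap = 1600 − 1200 = 400 Myr.
Periods wholly inside 1600–1200 Ma: Calymmian (1600–1400), Ectasian (1400–1200).

400 million years; Calymmian, Ectasian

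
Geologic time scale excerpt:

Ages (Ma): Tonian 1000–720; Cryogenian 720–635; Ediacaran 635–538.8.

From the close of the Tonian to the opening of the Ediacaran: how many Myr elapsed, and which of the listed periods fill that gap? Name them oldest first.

85 million years; Cryogenian

End of Tonian = 720 Ma; start of Ediacaran = 635 Ma.
Gap = 720 − 635 = 85 Myr.
Periods wholly inside 720–635 Ma: Cryogenian (720–635).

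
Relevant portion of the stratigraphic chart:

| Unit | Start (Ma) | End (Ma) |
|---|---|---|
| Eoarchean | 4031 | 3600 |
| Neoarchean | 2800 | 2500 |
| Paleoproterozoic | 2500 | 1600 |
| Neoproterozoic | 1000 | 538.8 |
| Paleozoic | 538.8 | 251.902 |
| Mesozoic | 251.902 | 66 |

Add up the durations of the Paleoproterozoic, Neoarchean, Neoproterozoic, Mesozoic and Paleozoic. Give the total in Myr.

2134 million years

Duration is start − end for each: (2500 − 1600) + (2800 − 2500) + (1000 − 538.8) + (251.902 − 66) + (538.8 − 251.902).
That is 900 + 300 + 461.2 + 185.902 + 286.898, which totals 2134 million years.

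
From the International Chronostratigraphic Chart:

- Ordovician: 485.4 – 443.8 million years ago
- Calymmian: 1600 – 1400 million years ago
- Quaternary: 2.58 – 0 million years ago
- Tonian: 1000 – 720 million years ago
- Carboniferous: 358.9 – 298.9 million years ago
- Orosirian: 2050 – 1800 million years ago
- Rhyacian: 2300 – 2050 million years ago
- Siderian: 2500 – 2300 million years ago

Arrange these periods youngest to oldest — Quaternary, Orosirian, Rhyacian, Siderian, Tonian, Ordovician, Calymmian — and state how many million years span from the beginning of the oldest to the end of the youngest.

Quaternary, Ordovician, Tonian, Calymmian, Orosirian, Rhyacian, Siderian; total span 2500 Myr

From the excerpt: Quaternary 2.58–0; Orosirian 2050–1800; Rhyacian 2300–2050; Siderian 2500–2300; Tonian 1000–720; Ordovician 485.4–443.8; Calymmian 1600–1400 (Ma).
Larger Ma is earlier, so the oldest is Siderian and the youngest is Quaternary; youngest to oldest: Quaternary, Ordovician, Tonian, Calymmian, Orosirian, Rhyacian, Siderian.
Oldest start 2500 minus youngest end 0 gives 2500 Myr overall.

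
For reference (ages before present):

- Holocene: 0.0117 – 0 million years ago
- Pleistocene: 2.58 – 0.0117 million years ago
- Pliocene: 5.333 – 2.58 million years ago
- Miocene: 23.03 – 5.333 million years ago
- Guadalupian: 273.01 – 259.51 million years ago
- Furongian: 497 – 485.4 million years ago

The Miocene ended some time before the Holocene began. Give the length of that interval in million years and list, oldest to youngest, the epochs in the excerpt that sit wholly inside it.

5.3213 million years; Pliocene, Pleistocene

The Miocene closes at 5.333 Ma and the Holocene opens at 0.0117 Ma, so the interval is 5.333 − 0.0117 = 5.3213 Myr.
An epoch fits inside if it starts at or after 5.333 Ma and ends at or before 0.0117 Ma; oldest first that gives Pliocene, Pleistocene.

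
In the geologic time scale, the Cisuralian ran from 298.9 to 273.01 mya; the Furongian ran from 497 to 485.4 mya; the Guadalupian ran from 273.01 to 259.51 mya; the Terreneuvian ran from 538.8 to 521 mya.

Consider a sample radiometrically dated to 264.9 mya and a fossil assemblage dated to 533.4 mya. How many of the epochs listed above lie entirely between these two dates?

533.4 Ma sits inside the Terreneuvian (538.8–521) and 264.9 Ma inside the Guadalupian (273.01–259.51); neither of those is wholly between the two dates.
The listed epochs lying completely between them are Furongian, Cisuralian — 2 in all.

2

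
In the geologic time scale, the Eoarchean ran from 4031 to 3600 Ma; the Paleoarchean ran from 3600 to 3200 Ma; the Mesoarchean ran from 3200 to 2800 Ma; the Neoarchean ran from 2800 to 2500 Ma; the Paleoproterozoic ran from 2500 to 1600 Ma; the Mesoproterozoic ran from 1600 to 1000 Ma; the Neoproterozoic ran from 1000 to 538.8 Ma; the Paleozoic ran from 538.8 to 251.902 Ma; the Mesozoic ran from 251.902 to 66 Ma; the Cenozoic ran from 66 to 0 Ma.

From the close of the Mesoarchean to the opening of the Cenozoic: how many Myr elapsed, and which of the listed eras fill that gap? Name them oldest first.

2734 million years; Neoarchean, Paleoproterozoic, Mesoproterozoic, Neoproterozoic, Paleozoic, Mesozoic

End of Mesoarchean = 2800 Ma; start of Cenozoic = 66 Ma.
Gap = 2800 − 66 = 2734 Myr.
Eras wholly inside 2800–66 Ma: Neoarchean (2800–2500), Paleoproterozoic (2500–1600), Mesoproterozoic (1600–1000), Neoproterozoic (1000–538.8), Paleozoic (538.8–251.902), Mesozoic (251.902–66).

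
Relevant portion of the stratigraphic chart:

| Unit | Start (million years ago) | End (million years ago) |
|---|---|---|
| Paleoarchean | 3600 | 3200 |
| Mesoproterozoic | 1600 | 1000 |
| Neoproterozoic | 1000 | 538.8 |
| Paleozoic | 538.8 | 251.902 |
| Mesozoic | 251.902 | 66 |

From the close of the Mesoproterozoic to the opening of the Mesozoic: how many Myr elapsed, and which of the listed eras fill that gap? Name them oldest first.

748.098 million years; Neoproterozoic, Paleozoic

End of Mesoproterozoic = 1000 Ma; start of Mesozoic = 251.902 Ma.
Gap = 1000 − 251.902 = 748.098 Myr.
Eras wholly inside 1000–251.902 Ma: Neoproterozoic (1000–538.8), Paleozoic (538.8–251.902).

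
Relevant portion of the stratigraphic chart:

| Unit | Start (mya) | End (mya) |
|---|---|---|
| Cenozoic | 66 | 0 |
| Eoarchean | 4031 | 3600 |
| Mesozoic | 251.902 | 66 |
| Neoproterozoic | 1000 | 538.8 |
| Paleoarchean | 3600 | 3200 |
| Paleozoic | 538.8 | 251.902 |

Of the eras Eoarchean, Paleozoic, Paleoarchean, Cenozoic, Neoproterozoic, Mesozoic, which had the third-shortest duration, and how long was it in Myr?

Durations: Eoarchean 431; Paleozoic 286.898; Paleoarchean 400; Cenozoic 66; Neoproterozoic 461.2; Mesozoic 185.902 Myr.
Sorted shortest-first: Cenozoic (66), Mesozoic (185.902), Paleozoic (286.898), Paleoarchean (400), Eoarchean (431), Neoproterozoic (461.2).
The third shortest is Paleozoic at 286.898 Myr.

Paleozoic, 286.898 million years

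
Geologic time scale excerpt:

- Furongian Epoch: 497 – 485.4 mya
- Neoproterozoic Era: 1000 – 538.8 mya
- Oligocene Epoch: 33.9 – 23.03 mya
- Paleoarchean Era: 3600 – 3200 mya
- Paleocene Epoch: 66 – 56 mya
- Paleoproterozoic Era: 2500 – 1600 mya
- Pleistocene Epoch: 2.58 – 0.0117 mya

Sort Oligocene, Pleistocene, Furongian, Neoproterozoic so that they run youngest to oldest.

The oldest of these is Neoproterozoic (starts 1000 Ma) and the youngest is Pleistocene (ends 0.0117 Ma).
In between, by decreasing start age: Furongian (497), Oligocene (33.9).
Listing youngest first means reversing that sequence.

Pleistocene, then Oligocene, then Furongian, then Neoproterozoic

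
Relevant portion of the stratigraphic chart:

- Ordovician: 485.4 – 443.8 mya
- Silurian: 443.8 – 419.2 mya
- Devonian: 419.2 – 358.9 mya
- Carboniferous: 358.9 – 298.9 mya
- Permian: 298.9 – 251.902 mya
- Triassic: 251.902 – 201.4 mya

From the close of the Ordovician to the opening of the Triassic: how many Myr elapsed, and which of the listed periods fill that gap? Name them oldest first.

191.898 million years; Silurian, Devonian, Carboniferous, Permian

End of Ordovician = 443.8 Ma; start of Triassic = 251.902 Ma.
Gap = 443.8 − 251.902 = 191.898 Myr.
Periods wholly inside 443.8–251.902 Ma: Silurian (443.8–419.2), Devonian (419.2–358.9), Carboniferous (358.9–298.9), Permian (298.9–251.902).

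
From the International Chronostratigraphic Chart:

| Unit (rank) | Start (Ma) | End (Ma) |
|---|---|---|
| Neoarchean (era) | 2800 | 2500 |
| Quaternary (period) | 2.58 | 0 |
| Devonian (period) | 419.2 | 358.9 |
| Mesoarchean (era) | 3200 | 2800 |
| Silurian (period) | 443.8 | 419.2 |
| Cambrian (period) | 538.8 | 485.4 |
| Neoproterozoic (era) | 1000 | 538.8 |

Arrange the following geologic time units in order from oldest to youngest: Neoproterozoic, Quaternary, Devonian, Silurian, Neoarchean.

Read off each span (Ma): Neoproterozoic 1000–538.8; Quaternary 2.58–0; Devonian 419.2–358.9; Silurian 443.8–419.2; Neoarchean 2800–2500.
Larger Ma is older, so oldest→youngest is Neoarchean, Neoproterozoic, Silurian, Devonian, Quaternary.

Neoarchean → Neoproterozoic → Silurian → Devonian → Quaternary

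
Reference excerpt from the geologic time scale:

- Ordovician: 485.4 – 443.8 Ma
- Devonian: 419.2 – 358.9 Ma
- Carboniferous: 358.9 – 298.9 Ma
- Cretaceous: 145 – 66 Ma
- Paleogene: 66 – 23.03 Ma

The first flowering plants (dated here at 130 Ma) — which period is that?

130 Ma lies between 145 and 66 Ma, so it falls in the Cretaceous.

Cretaceous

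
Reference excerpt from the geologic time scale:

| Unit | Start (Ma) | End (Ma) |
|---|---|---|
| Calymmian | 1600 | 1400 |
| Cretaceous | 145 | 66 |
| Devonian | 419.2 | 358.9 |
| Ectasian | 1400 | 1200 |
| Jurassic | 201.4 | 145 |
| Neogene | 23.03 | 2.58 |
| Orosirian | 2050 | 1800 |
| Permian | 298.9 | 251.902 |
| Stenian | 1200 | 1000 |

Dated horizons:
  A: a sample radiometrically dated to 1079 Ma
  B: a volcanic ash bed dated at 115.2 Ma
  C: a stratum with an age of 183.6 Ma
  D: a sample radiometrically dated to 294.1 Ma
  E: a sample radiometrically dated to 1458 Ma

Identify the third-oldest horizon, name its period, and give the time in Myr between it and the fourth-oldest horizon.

Sorted oldest-first by Ma: E (1458), A (1079), D (294.1), C (183.6), B (115.2).
The third oldest is D at 294.1 Ma, which lies in 298.9–251.902 Ma: the Permian.
The fourth oldest is C at 183.6 Ma; separation = |294.1 − 183.6| = 110.5 Myr.

D, in the Permian; 110.5 million years to C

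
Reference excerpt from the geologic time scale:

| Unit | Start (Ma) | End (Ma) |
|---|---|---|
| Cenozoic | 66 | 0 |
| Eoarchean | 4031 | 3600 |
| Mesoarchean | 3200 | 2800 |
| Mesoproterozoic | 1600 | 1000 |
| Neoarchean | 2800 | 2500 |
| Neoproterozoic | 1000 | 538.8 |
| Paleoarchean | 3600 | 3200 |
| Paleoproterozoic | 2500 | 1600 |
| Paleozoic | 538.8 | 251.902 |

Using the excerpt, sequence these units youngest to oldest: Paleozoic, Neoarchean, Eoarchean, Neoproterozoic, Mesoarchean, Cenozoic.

Cenozoic → Paleozoic → Neoproterozoic → Neoarchean → Mesoarchean → Eoarchean

Read off each span (Ma): Paleozoic 538.8–251.902; Neoarchean 2800–2500; Eoarchean 4031–3600; Neoproterozoic 1000–538.8; Mesoarchean 3200–2800; Cenozoic 66–0.
Larger Ma is older, so oldest→youngest is Eoarchean, Mesoarchean, Neoarchean, Neoproterozoic, Paleozoic, Cenozoic; reverse it for youngest→oldest.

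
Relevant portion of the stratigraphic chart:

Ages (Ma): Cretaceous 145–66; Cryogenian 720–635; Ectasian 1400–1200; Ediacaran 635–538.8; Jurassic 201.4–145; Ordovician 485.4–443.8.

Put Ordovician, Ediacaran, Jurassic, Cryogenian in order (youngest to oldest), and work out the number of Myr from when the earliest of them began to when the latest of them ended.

Start ages (Ma): Cryogenian 720, Ediacaran 635, Ordovician 485.4, Jurassic 201.4.
Ordered youngest to oldest: Jurassic, Ordovician, Ediacaran, Cryogenian.
Span = 720 − 145 = 575 Myr.

Jurassic, Ordovician, Ediacaran, Cryogenian; total span 575 Myr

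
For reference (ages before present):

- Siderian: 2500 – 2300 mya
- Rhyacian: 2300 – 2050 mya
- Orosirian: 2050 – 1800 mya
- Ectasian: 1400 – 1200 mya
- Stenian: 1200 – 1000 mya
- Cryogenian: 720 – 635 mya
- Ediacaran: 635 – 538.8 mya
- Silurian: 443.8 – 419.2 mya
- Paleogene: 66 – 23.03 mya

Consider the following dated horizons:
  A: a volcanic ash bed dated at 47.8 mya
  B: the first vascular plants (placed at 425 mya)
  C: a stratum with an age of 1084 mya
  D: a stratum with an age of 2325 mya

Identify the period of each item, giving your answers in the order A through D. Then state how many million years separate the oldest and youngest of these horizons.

A — Paleogene; B — Silurian; C — Stenian; D — Siderian; span 2277.2 million years

A: 47.8 Ma lies in 66–23.03 Ma, so Paleogene.
B: 425 Ma lies in 443.8–419.2 Ma, so Silurian.
C: 1084 Ma lies in 1200–1000 Ma, so Stenian.
D: 2325 Ma lies in 2500–2300 Ma, so Siderian.
Oldest = 2325 Ma, youngest = 47.8 Ma → span 2277.2 Myr.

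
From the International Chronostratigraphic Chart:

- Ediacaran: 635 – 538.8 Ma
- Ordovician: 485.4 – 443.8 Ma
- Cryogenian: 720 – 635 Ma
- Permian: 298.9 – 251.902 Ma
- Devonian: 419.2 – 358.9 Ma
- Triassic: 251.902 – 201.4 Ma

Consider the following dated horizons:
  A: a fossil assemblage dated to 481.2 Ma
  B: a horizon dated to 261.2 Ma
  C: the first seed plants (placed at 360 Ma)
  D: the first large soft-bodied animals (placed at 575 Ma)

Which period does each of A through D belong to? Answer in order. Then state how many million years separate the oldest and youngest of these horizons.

A — Ordovician; B — Permian; C — Devonian; D — Ediacaran; span 313.8 million years

Match each age against the start–end ranges in the excerpt: A = 481.2 Ma → Ordovician (485.4–443.8); B = 261.2 Ma → Permian (298.9–251.902); C = 360 Ma → Devonian (419.2–358.9); D = 575 Ma → Ediacaran (635–538.8).
The largest age is 575 Ma and the smallest is 261.2 Ma; their difference is 313.8 Myr.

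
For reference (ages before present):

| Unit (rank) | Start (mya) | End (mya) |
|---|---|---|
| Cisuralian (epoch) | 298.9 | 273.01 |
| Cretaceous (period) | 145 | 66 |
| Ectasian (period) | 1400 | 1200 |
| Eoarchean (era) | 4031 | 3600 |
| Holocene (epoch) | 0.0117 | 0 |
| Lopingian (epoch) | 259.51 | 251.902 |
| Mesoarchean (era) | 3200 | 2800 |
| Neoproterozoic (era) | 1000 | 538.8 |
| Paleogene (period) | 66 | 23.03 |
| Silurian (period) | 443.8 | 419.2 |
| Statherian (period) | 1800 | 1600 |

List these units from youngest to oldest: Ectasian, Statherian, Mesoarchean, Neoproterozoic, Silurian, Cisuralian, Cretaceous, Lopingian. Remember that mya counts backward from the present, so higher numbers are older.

Cretaceous, Lopingian, Cisuralian, Silurian, Neoproterozoic, Ectasian, Statherian, Mesoarchean

Sorting by start age (ascending Ma, since larger Ma = older): Cretaceous began 145, Lopingian began 259.51, Cisuralian began 298.9, Silurian began 443.8, Neoproterozoic began 1000, Ectasian began 1400, Statherian began 1800, Mesoarchean began 3200.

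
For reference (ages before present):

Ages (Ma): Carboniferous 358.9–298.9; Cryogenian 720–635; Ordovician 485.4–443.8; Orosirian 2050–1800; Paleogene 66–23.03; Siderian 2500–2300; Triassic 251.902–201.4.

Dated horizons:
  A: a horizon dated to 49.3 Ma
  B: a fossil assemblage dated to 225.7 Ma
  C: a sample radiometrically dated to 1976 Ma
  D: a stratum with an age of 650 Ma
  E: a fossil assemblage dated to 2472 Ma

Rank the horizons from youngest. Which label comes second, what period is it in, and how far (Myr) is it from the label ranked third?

B, in the Triassic; 424.3 million years to D

Smaller Ma means younger, so youngest first: A 49.3 < B 225.7 < D 650 < C 1976 < E 2472.
Counting 2 along gives B (225.7 Ma); the excerpt puts that inside the Triassic, 251.902–201.4 Ma.
Next in line is D (650 Ma), and 650 − 225.7 = 424.3 Myr.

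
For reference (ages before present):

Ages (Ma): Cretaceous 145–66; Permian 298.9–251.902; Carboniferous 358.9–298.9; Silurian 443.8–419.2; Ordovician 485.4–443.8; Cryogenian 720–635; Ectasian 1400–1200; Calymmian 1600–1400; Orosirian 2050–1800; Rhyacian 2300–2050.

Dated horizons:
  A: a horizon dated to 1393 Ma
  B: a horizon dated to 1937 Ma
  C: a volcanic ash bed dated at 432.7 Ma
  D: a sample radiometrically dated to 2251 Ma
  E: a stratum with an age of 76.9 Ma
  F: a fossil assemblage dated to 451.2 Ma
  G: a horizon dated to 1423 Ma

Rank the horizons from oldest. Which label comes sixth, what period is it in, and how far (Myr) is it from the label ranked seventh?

C, in the Silurian; 355.8 million years to E

Sorted oldest-first by Ma: D (2251), B (1937), G (1423), A (1393), F (451.2), C (432.7), E (76.9).
The sixth oldest is C at 432.7 Ma, which lies in 443.8–419.2 Ma: the Silurian.
The seventh oldest is E at 76.9 Ma; separation = |432.7 − 76.9| = 355.8 Myr.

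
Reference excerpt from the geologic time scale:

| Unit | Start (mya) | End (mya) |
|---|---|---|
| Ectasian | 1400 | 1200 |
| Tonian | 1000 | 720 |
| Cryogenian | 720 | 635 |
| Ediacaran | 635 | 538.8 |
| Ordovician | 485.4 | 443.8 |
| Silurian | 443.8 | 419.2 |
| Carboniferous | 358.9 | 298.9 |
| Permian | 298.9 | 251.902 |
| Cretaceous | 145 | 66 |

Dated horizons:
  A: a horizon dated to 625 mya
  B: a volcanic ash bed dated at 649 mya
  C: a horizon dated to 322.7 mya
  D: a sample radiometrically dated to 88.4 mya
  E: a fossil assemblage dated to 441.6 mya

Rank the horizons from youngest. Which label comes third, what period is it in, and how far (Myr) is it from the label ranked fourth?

Smaller Ma means younger, so youngest first: D 88.4 < C 322.7 < E 441.6 < A 625 < B 649.
Counting 3 along gives E (441.6 Ma); the excerpt puts that inside the Silurian, 443.8–419.2 Ma.
Next in line is A (625 Ma), and 625 − 441.6 = 183.4 Myr.

E, in the Silurian; 183.4 million years to A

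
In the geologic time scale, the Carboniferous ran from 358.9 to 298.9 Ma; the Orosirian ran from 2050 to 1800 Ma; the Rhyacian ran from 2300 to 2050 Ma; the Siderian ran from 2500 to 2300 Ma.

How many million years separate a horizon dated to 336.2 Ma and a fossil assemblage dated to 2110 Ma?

1773.8 million years

2110 − 336.2 = 1773.8 million years.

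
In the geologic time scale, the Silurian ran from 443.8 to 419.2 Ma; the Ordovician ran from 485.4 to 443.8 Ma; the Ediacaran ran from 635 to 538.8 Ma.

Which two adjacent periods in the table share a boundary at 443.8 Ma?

Ordovician and Silurian

The Ordovician ends at 443.8 Ma and the Silurian begins at 443.8 Ma, so they share that boundary.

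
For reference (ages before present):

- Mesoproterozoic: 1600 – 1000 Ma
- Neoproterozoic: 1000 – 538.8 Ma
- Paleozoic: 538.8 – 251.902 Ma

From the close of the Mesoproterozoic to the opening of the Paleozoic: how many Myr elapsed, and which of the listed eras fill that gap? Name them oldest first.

461.2 million years; Neoproterozoic

The Mesoproterozoic closes at 1000 Ma and the Paleozoic opens at 538.8 Ma, so the interval is 1000 − 538.8 = 461.2 Myr.
An era fits inside if it starts at or after 1000 Ma and ends at or before 538.8 Ma; oldest first that gives Neoproterozoic.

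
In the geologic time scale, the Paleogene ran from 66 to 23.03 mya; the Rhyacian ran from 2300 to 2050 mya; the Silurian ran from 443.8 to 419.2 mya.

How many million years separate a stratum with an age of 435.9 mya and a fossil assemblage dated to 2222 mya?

1786.1 million years

2222 − 435.9 = 1786.1 million years.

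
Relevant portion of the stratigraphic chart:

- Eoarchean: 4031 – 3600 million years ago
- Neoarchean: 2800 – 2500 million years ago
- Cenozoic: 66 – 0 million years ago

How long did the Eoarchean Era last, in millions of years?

4031 − 3600 = 431 million years.

431 million years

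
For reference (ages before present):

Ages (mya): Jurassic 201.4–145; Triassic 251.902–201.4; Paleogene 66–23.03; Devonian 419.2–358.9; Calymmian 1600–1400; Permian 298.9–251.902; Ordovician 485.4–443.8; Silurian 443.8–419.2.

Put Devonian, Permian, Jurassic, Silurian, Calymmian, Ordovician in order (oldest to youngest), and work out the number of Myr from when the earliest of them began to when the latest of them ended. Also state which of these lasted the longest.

Calymmian → Ordovician → Silurian → Devonian → Permian → Jurassic; total span 1455 Myr; longest is Calymmian

Start ages (Ma): Calymmian 1600, Ordovician 485.4, Silurian 443.8, Devonian 419.2, Permian 298.9, Jurassic 201.4.
Ordered oldest to youngest: Calymmian, Ordovician, Silurian, Devonian, Permian, Jurassic.
Span = 1600 − 145 = 1455 Myr.
Durations: Devonian 60.3, Silurian 24.6, Ordovician 41.6, Permian 46.998, Jurassic 56.4, Calymmian 200 → longest is Calymmian (200 Myr).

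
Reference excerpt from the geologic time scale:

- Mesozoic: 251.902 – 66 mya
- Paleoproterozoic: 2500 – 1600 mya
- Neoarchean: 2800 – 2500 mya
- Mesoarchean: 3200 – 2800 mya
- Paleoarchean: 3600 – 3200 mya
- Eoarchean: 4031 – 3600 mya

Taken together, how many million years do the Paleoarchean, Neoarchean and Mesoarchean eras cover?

Each duration: Paleoarchean = 400; Neoarchean = 300; Mesoarchean = 400.
Sum: 400 + 300 + 400 = 1100 Myr.

1100 million years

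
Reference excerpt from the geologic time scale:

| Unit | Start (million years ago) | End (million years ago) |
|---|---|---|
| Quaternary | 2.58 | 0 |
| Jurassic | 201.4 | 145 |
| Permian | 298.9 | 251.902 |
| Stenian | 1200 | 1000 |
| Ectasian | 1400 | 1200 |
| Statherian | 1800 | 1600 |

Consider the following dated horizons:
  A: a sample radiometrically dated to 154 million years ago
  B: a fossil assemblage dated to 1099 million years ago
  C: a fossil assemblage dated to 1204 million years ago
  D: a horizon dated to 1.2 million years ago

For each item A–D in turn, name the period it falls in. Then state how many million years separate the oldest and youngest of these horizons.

A — Jurassic; B — Stenian; C — Ectasian; D — Quaternary; span 1202.8 million years

Match each age against the start–end ranges in the excerpt: A = 154 Ma → Jurassic (201.4–145); B = 1099 Ma → Stenian (1200–1000); C = 1204 Ma → Ectasian (1400–1200); D = 1.2 Ma → Quaternary (2.58–0).
The largest age is 1204 Ma and the smallest is 1.2 Ma; their difference is 1202.8 Myr.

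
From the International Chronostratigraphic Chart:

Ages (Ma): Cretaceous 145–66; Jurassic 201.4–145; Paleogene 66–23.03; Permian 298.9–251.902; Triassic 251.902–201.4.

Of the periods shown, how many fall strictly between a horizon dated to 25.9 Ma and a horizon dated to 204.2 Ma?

2

The older date is 204.2 Ma and the younger is 25.9 Ma.
Periods with start < 204.2 and end > 25.9 Ma: Jurassic (201.4–145), Cretaceous (145–66).
That is 2 complete periods.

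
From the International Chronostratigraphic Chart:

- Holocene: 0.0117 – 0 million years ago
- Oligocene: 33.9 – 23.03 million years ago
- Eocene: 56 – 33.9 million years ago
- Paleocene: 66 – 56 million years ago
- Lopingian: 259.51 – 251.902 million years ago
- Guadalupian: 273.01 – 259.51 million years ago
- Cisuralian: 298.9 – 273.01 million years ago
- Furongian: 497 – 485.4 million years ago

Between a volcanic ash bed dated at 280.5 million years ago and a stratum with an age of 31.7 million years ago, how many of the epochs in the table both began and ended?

The older date is 280.5 Ma and the younger is 31.7 Ma.
Epochs with start < 280.5 and end > 31.7 Ma: Guadalupian (273.01–259.51), Lopingian (259.51–251.902), Paleocene (66–56), Eocene (56–33.9).
That is 4 complete epochs.

4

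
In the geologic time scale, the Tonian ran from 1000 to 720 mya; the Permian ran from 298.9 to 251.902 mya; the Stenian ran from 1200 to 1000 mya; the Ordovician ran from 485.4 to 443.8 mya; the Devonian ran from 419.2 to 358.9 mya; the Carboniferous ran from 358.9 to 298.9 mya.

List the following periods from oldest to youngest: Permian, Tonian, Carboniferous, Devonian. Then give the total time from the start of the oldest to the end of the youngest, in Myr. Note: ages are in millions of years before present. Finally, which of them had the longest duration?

Start ages (Ma): Tonian 1000, Devonian 419.2, Carboniferous 358.9, Permian 298.9.
Ordered oldest to youngest: Tonian, Devonian, Carboniferous, Permian.
Span = 1000 − 251.902 = 748.098 Myr.
Durations: Permian 46.998, Carboniferous 60, Tonian 280, Devonian 60.3 → longest is Tonian (280 Myr).

Tonian → Devonian → Carboniferous → Permian; total span 748.098 Myr; longest is Tonian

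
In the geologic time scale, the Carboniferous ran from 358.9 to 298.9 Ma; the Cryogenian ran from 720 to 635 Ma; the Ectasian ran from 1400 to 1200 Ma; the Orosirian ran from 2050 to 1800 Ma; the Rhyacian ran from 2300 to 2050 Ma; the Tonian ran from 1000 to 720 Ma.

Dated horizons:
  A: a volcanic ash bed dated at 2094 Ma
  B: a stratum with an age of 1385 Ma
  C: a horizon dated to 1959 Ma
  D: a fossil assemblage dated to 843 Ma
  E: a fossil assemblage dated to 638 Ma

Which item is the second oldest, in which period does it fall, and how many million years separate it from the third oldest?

Larger Ma means older, so oldest first: A 2094 > C 1959 > B 1385 > D 843 > E 638.
Counting 2 along gives C (1959 Ma); the excerpt puts that inside the Orosirian, 2050–1800 Ma.
Next in line is B (1385 Ma), and 1959 − 1385 = 574 Myr.

C, in the Orosirian; 574 million years to B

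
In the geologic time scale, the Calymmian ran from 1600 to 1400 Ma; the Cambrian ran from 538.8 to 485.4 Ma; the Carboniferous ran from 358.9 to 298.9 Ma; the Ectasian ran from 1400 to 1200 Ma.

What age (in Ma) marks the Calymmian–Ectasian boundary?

1400 Ma

The Calymmian ends and the Ectasian begins at 1400 Ma.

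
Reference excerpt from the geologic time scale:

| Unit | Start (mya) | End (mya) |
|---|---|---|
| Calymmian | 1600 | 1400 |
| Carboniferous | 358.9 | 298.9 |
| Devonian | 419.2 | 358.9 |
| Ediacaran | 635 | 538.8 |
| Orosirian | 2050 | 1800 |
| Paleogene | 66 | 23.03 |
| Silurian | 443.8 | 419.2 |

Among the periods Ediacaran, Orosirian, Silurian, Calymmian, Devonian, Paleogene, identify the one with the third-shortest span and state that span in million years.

Devonian, 60.3 million years

Durations: Ediacaran 96.2; Orosirian 250; Silurian 24.6; Calymmian 200; Devonian 60.3; Paleogene 42.97 Myr.
Sorted shortest-first: Silurian (24.6), Paleogene (42.97), Devonian (60.3), Ediacaran (96.2), Calymmian (200), Orosirian (250).
The third shortest is Devonian at 60.3 Myr.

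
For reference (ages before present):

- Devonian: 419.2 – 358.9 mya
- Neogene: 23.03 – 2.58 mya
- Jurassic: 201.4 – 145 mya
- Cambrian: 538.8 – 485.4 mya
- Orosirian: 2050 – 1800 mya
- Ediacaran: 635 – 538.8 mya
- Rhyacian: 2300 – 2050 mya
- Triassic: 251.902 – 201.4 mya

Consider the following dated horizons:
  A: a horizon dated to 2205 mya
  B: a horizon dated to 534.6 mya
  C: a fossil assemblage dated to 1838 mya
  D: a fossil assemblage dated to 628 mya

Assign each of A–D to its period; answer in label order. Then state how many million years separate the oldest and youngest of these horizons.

A — Rhyacian; B — Cambrian; C — Orosirian; D — Ediacaran; span 1670.4 million years

A: 2205 Ma lies in 2300–2050 Ma, so Rhyacian.
B: 534.6 Ma lies in 538.8–485.4 Ma, so Cambrian.
C: 1838 Ma lies in 2050–1800 Ma, so Orosirian.
D: 628 Ma lies in 635–538.8 Ma, so Ediacaran.
Oldest = 2205 Ma, youngest = 534.6 Ma → span 1670.4 Myr.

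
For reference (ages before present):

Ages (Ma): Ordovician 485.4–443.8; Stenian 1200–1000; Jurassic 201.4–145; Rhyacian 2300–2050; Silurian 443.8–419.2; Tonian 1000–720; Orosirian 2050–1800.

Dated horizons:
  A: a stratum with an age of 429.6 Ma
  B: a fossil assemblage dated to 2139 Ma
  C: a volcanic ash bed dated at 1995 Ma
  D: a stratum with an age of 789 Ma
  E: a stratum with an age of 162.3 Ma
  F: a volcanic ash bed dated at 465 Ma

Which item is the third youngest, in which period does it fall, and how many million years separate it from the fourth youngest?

F, in the Ordovician; 324 million years to D

Sorted youngest-first by Ma: E (162.3), A (429.6), F (465), D (789), C (1995), B (2139).
The third youngest is F at 465 Ma, which lies in 485.4–443.8 Ma: the Ordovician.
The fourth youngest is D at 789 Ma; separation = |465 − 789| = 324 Myr.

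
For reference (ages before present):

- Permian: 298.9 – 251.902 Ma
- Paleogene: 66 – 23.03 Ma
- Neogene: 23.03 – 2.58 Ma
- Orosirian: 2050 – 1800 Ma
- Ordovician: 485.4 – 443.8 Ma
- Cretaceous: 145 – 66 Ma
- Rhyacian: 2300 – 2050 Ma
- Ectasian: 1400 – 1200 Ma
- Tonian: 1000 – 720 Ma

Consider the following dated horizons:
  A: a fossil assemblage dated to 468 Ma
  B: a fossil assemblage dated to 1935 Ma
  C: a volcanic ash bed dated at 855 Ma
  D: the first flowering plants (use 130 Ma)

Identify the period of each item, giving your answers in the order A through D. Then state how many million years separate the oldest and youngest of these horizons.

A — Ordovician; B — Orosirian; C — Tonian; D — Cretaceous; span 1805 million years

A: 468 Ma lies in 485.4–443.8 Ma, so Ordovician.
B: 1935 Ma lies in 2050–1800 Ma, so Orosirian.
C: 855 Ma lies in 1000–720 Ma, so Tonian.
D: 130 Ma lies in 145–66 Ma, so Cretaceous.
Oldest = 1935 Ma, youngest = 130 Ma → span 1805 Myr.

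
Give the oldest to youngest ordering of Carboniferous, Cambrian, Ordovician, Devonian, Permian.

Cambrian, Ordovician, Devonian, Carboniferous, Permian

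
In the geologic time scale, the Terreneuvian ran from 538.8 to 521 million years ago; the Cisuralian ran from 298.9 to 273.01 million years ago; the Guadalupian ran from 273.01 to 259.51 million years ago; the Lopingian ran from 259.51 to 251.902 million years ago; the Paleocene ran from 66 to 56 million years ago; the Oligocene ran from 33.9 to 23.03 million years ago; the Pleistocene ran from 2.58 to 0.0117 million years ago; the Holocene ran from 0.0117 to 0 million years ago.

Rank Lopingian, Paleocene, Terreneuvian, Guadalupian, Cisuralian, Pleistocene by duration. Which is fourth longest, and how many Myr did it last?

Start − end for each: Lopingian 259.51 − 251.902 = 7.608; Paleocene 66 − 56 = 10; Terreneuvian 538.8 − 521 = 17.8; Guadalupian 273.01 − 259.51 = 13.5; Cisuralian 298.9 − 273.01 = 25.89; Pleistocene 2.58 − 0.0117 = 2.5683.
Ranking these from longest: Cisuralian > Terreneuvian > Guadalupian > Paleocene > Lopingian > Pleistocene.
Position 4 in that ranking is Paleocene, which lasted 10 Myr.

Paleocene, 10 million years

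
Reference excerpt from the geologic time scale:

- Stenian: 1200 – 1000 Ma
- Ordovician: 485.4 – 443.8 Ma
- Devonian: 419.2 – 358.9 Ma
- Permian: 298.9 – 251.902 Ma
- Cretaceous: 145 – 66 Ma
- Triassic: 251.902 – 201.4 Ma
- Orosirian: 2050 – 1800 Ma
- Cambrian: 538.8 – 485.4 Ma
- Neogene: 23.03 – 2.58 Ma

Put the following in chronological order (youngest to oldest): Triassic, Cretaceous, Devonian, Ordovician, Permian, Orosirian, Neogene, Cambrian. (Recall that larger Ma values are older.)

Neogene → Cretaceous → Triassic → Permian → Devonian → Ordovician → Cambrian → Orosirian

Read off each span (Ma): Triassic 251.902–201.4; Cretaceous 145–66; Devonian 419.2–358.9; Ordovician 485.4–443.8; Permian 298.9–251.902; Orosirian 2050–1800; Neogene 23.03–2.58; Cambrian 538.8–485.4.
Larger Ma is older, so oldest→youngest is Orosirian, Cambrian, Ordovician, Devonian, Permian, Triassic, Cretaceous, Neogene; reverse it for youngest→oldest.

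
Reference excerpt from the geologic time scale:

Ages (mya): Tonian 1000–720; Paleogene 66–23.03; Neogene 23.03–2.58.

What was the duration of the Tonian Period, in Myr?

1000 − 720 = 280 million years.

280 million years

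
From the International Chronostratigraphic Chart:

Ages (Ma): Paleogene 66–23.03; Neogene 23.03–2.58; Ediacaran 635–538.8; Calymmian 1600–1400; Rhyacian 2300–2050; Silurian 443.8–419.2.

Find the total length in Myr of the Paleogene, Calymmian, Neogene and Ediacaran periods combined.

Each duration: Paleogene = 42.97; Calymmian = 200; Neogene = 20.45; Ediacaran = 96.2.
Sum: 42.97 + 200 + 20.45 + 96.2 = 359.62 Myr.

359.62 million years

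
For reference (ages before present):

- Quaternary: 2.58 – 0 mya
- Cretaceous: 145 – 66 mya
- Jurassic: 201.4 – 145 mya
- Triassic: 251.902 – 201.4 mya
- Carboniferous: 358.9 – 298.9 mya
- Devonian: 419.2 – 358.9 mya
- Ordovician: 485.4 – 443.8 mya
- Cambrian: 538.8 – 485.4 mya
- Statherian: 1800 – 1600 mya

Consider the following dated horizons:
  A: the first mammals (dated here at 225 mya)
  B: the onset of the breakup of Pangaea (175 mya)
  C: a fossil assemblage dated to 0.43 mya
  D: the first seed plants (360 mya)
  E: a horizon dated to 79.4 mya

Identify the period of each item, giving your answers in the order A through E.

A — Triassic; B — Jurassic; C — Quaternary; D — Devonian; E — Cretaceous

A: 225 Ma lies in 251.902–201.4 Ma, so Triassic.
B: 175 Ma lies in 201.4–145 Ma, so Jurassic.
C: 0.43 Ma lies in 2.58–0 Ma, so Quaternary.
D: 360 Ma lies in 419.2–358.9 Ma, so Devonian.
E: 79.4 Ma lies in 145–66 Ma, so Cretaceous.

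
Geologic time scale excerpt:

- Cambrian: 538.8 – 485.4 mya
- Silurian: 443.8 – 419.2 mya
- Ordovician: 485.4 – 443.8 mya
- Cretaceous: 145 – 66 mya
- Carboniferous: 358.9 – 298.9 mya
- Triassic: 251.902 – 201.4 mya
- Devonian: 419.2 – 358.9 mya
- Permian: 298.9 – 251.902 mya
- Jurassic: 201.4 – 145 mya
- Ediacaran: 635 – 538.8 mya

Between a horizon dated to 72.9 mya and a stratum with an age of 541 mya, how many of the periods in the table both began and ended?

541 Ma sits inside the Ediacaran (635–538.8) and 72.9 Ma inside the Cretaceous (145–66); neither of those is wholly between the two dates.
The listed periods lying completely between them are Cambrian, Ordovician, Silurian, Devonian, Carboniferous, Permian, Triassic, Jurassic — 8 in all.

8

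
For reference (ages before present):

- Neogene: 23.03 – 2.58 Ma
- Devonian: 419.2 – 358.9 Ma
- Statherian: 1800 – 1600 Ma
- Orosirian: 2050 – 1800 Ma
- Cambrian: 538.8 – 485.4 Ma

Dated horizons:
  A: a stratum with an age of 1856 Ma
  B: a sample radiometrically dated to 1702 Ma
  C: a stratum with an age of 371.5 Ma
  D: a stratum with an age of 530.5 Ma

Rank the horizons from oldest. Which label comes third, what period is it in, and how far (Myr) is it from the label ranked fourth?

Larger Ma means older, so oldest first: A 1856 > B 1702 > D 530.5 > C 371.5.
Counting 3 along gives D (530.5 Ma); the excerpt puts that inside the Cambrian, 538.8–485.4 Ma.
Next in line is C (371.5 Ma), and 530.5 − 371.5 = 159 Myr.

D, in the Cambrian; 159 million years to C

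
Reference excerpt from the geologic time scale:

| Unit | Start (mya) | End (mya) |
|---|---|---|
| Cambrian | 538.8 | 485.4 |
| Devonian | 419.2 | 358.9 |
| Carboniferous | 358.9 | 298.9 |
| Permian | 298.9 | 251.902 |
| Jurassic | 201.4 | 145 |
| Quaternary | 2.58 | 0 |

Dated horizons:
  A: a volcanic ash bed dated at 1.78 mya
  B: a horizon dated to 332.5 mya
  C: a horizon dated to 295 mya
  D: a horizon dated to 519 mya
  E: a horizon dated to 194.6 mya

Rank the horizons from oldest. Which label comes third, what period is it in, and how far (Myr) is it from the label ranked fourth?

Larger Ma means older, so oldest first: D 519 > B 332.5 > C 295 > E 194.6 > A 1.78.
Counting 3 along gives C (295 Ma); the excerpt puts that inside the Permian, 298.9–251.902 Ma.
Next in line is E (194.6 Ma), and 295 − 194.6 = 100.4 Myr.

C, in the Permian; 100.4 million years to E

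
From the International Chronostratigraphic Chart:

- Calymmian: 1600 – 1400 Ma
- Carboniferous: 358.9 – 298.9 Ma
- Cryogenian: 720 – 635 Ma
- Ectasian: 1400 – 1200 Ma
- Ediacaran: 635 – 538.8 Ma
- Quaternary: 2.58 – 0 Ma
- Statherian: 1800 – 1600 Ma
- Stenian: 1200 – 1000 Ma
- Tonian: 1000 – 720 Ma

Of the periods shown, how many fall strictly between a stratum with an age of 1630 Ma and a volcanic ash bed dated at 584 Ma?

5

1630 Ma sits inside the Statherian (1800–1600) and 584 Ma inside the Ediacaran (635–538.8); neither of those is wholly between the two dates.
The listed periods lying completely between them are Calymmian, Ectasian, Stenian, Tonian, Cryogenian — 5 in all.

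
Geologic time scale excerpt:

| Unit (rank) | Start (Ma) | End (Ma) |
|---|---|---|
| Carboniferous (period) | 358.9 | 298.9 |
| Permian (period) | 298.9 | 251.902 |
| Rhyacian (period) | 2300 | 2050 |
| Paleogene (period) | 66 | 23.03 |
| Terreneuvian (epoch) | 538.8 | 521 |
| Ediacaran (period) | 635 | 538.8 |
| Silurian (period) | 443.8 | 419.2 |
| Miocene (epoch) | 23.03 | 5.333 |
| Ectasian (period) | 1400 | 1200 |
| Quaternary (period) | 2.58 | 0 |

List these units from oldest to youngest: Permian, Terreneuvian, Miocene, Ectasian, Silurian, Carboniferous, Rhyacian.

Rhyacian, Ectasian, Terreneuvian, Silurian, Carboniferous, Permian, Miocene

The oldest of these is Rhyacian (starts 2300 Ma) and the youngest is Miocene (ends 5.333 Ma).
In between, by decreasing start age: Ectasian (1400), Terreneuvian (538.8), Silurian (443.8), Carboniferous (358.9), Permian (298.9).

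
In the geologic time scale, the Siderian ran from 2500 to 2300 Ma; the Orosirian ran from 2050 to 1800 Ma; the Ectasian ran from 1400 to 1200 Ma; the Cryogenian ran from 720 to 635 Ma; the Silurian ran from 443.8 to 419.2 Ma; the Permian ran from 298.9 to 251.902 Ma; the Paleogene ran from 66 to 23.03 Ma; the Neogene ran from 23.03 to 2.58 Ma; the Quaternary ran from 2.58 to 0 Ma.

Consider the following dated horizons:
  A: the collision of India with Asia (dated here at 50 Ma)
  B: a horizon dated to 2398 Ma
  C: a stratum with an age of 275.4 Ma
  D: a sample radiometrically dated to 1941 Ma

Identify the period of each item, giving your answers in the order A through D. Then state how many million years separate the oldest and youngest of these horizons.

A — Paleogene; B — Siderian; C — Permian; D — Orosirian; span 2348 million years

A: 50 Ma lies in 66–23.03 Ma, so Paleogene.
B: 2398 Ma lies in 2500–2300 Ma, so Siderian.
C: 275.4 Ma lies in 298.9–251.902 Ma, so Permian.
D: 1941 Ma lies in 2050–1800 Ma, so Orosirian.
Oldest = 2398 Ma, youngest = 50 Ma → span 2348 Myr.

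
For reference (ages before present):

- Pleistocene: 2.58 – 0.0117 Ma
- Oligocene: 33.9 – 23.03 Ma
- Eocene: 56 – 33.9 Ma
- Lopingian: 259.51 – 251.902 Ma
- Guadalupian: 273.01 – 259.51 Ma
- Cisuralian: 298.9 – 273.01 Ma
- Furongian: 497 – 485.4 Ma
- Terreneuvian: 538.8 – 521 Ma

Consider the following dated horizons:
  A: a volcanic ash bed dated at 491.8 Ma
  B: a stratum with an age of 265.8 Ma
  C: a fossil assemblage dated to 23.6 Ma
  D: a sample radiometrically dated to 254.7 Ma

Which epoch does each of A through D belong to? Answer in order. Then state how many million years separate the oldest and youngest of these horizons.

A: 491.8 Ma lies in 497–485.4 Ma, so Furongian.
B: 265.8 Ma lies in 273.01–259.51 Ma, so Guadalupian.
C: 23.6 Ma lies in 33.9–23.03 Ma, so Oligocene.
D: 254.7 Ma lies in 259.51–251.902 Ma, so Lopingian.
Oldest = 491.8 Ma, youngest = 23.6 Ma → span 468.2 Myr.

A — Furongian; B — Guadalupian; C — Oligocene; D — Lopingian; span 468.2 million years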